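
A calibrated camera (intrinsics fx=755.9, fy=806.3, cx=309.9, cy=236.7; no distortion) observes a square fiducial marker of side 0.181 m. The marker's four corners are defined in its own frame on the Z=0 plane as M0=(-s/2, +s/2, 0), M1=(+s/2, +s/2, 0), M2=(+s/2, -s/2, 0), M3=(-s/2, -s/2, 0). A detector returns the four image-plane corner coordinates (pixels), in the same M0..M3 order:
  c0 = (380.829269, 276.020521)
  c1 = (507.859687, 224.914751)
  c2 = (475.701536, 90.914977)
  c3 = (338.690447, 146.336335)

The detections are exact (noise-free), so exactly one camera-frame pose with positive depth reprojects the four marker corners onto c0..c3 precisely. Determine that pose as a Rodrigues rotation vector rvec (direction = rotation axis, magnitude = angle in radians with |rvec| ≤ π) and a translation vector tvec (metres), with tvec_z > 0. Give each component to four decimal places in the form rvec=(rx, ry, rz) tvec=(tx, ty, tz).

Intrinsics K: fx=755.9, fy=806.3, cx=309.9, cy=236.7
Marker side s = 0.181 m; corners in marker frame (Z=0):
  M0 = (-0.0905, +0.0905, 0)
  M1 = (+0.0905, +0.0905, 0)
  M2 = (+0.0905, -0.0905, 0)
  M3 = (-0.0905, -0.0905, 0)
Detected image corners:
  c0 = (380.829269, 276.020521) px
  c1 = (507.859687, 224.914751) px
  c2 = (475.701536, 90.914977) px
  c3 = (338.690447, 146.336335) px
Planar DLT: solve 8×8 A·h = b for H (H[2,2]=1):
  H  [+723.71819 +384.40353 +426.41253]
  H  [-295.82606 +806.04211 +187.08288]
  H  [-0.01087 +0.42073 +1.00000]
B = K⁻¹H; ‖b₁‖=1.028404, ‖b₂‖=1.028404; λ = 2/(‖b₁‖+‖b₂‖) = 0.972380, sign → tz>0 ⇒ λ=+0.972380
r₁ = λ·B[:,0] = (+0.93532,-0.35366,-0.01057); r₂ = λ·B[:,1] = (+0.32677,+0.85197,+0.40911)
r₃ = r₁×r₂ = (-0.13568,-0.38610,+0.91242); SVD([r₁ r₂ r₃]) → R = UVᵀ:
  R  [+0.93532 +0.32677 -0.13568]
  R  [-0.35366 +0.85197 -0.38610]
  R  [-0.01057 +0.40911 +0.91242]
t = (+0.14988, -0.05984, +0.97238) m
tr R = 2.699706; θ = arccos((tr R − 1)/2) = 0.555090 rad = 31.804°
axis k = ((R−Rᵀ)₃₂, (R−Rᵀ)₁₃, (R−Rᵀ)₂₁) / (2 sinθ) = (+0.754448, -0.118695, -0.645538)
rvec = θ·k = (+0.418787, -0.065887, -0.358331)

rvec=(0.4188, -0.0659, -0.3583) tvec=(0.1499, -0.0598, 0.9724)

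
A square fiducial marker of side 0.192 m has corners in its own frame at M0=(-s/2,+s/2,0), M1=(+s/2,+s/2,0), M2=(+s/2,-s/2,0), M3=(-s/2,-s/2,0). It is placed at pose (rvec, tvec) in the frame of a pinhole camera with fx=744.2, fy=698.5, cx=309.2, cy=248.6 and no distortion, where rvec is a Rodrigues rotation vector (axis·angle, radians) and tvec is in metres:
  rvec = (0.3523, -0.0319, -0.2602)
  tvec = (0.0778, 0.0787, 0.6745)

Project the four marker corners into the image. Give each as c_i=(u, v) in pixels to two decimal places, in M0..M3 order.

Intrinsics K: fx=744.2, fy=698.5, cx=309.2, cy=248.6
Marker side s = 0.192 m; corners in marker frame (Z=0):
  M0 = (-0.0960, +0.0960, 0)
  M1 = (+0.0960, +0.0960, 0)
  M2 = (+0.0960, -0.0960, 0)
  M3 = (-0.0960, -0.0960, 0)
rvec = (0.3523, -0.0319, -0.2602), |rvec| = θ = 0.43913 rad = 25.160°
Rodrigues: sinθ=0.42515, 1−cosθ=0.09488; R = I + sinθ·[k]× + (1−cosθ)·[k]×²:
    [+0.96619 +0.24639 -0.07599]
    [-0.25745 +0.90562 -0.33700]
    [-0.01422 +0.34517 +0.93843]
t = (0.0778, 0.0787, 0.6745) m
M0: Pc = R·M0+t = (+0.00870, +0.19035, +0.70900); u = 744.2·(+0.00870)/0.70900 + 309.2 = 318.3311, v = 698.5·(+0.19035)/0.70900 + 248.6 = 436.1352
M1: Pc = R·M1+t = (+0.19421, +0.14092, +0.70627); u = 744.2·(+0.19421)/0.70627 + 309.2 = 513.8367, v = 698.5·(+0.14092)/0.70627 + 248.6 = 387.9741
M2: Pc = R·M2+t = (+0.14690, -0.03295, +0.64000); u = 744.2·(+0.14690)/0.64000 + 309.2 = 480.0184, v = 698.5·(-0.03295)/0.64000 + 248.6 = 212.6331
M3: Pc = R·M3+t = (-0.03861, +0.01648, +0.64273); u = 744.2·(-0.03861)/0.64273 + 309.2 = 264.4976, v = 698.5·(+0.01648)/0.64273 + 248.6 = 266.5048

c0=(318.33, 436.14) c1=(513.84, 387.97) c2=(480.02, 212.63) c3=(264.50, 266.50)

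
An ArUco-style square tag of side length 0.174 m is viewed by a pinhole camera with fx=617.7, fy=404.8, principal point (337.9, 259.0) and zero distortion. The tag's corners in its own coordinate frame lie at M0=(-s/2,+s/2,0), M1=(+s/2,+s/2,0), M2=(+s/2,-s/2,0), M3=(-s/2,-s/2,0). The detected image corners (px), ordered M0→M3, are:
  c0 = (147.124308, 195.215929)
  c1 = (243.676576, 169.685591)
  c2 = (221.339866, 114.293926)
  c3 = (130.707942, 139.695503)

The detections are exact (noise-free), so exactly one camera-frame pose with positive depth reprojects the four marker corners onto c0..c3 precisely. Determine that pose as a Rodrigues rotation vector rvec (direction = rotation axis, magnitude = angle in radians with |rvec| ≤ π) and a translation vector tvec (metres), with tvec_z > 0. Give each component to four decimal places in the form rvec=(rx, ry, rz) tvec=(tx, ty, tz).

rvec=(-0.3262, 0.2030, -0.3153) tvec=(-0.2550, -0.2668, 1.0294)

Intrinsics K: fx=617.7, fy=404.8, cx=337.9, cy=259.0
Marker side s = 0.174 m; corners in marker frame (Z=0):
  M0 = (-0.0870, +0.0870, 0)
  M1 = (+0.0870, +0.0870, 0)
  M2 = (+0.0870, -0.0870, 0)
  M3 = (-0.0870, -0.0870, 0)
Detected image corners:
  c0 = (147.124308, 195.215929) px
  c1 = (243.676576, 169.685591) px
  c2 = (221.339866, 114.293926) px
  c3 = (130.707942, 139.695503) px
Planar DLT: solve 8×8 A·h = b for H (H[2,2]=1):
  H  [+511.34169 +49.02996 +184.85917]
  H  [-168.04741 +266.96172 +154.07118]
  H  [-0.14026 -0.33451 +1.00000]
B = K⁻¹H; ‖b₁‖=0.971471, ‖b₂‖=0.971471; λ = 2/(‖b₁‖+‖b₂‖) = 1.029367, sign → tz>0 ⇒ λ=+1.029367
r₁ = λ·B[:,0] = (+0.93111,-0.33495,-0.14438); r₂ = λ·B[:,1] = (+0.27006,+0.89917,-0.34433)
r₃ = r₁×r₂ = (+0.24516,+0.28162,+0.92768); SVD([r₁ r₂ r₃]) → R = UVᵀ:
  R  [+0.93111 +0.27006 +0.24516]
  R  [-0.33495 +0.89917 +0.28162]
  R  [-0.14438 -0.34433 +0.92768]
t = (-0.25504, -0.26682, +1.02937) m
tr R = 2.757956; θ = arccos((tr R − 1)/2) = 0.497081 rad = 28.481°
axis k = ((R−Rᵀ)₃₂, (R−Rᵀ)₁₃, (R−Rᵀ)₂₁) / (2 sinθ) = (-0.656316, +0.408442, -0.634369)
rvec = θ·k = (-0.326243, +0.203029, -0.315333)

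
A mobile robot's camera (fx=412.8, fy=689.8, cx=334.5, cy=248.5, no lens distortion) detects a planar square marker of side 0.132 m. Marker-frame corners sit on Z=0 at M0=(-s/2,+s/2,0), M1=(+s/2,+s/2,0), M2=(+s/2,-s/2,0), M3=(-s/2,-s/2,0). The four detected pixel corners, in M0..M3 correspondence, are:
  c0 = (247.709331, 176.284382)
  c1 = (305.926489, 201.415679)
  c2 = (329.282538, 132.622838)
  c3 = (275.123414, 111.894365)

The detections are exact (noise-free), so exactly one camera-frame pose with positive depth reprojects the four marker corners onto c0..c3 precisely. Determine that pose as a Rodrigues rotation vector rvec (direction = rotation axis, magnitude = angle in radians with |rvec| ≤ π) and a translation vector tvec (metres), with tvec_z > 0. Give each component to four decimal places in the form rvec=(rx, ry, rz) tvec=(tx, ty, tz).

Intrinsics K: fx=412.8, fy=689.8, cx=334.5, cy=248.5
Marker side s = 0.132 m; corners in marker frame (Z=0):
  M0 = (-0.0660, +0.0660, 0)
  M1 = (+0.0660, +0.0660, 0)
  M2 = (+0.0660, -0.0660, 0)
  M3 = (-0.0660, -0.0660, 0)
Detected image corners:
  c0 = (247.709331, 176.284382) px
  c1 = (305.926489, 201.415679) px
  c2 = (329.282538, 132.622838) px
  c3 = (275.123414, 111.894365) px
Planar DLT: solve 8×8 A·h = b for H (H[2,2]=1):
  H  [+346.69982 -386.35758 +289.56972]
  H  [+130.90982 +400.06887 +153.87887]
  H  [-0.27042 -0.66931 +1.00000]
B = K⁻¹H; ‖b₁‖=1.130083, ‖b₂‖=1.130083; λ = 2/(‖b₁‖+‖b₂‖) = 0.884891, sign → tz>0 ⇒ λ=+0.884891
r₁ = λ·B[:,0] = (+0.93710,+0.25414,-0.23929); r₂ = λ·B[:,1] = (-0.34828,+0.72658,-0.59227)
r₃ = r₁×r₂ = (+0.02335,+0.63835,+0.76939); SVD([r₁ r₂ r₃]) → R = UVᵀ:
  R  [+0.93710 -0.34828 +0.02335]
  R  [+0.25414 +0.72658 +0.63835]
  R  [-0.23929 -0.59227 +0.76939]
t = (-0.09631, -0.12138, +0.88489) m
tr R = 2.433069; θ = arccos((tr R − 1)/2) = 0.771975 rad = 44.231°
axis k = ((R−Rᵀ)₃₂, (R−Rᵀ)₁₃, (R−Rᵀ)₂₁) / (2 sinθ) = (-0.882099, +0.188256, +0.431812)
rvec = θ·k = (-0.680958, +0.145329, +0.333348)

rvec=(-0.6810, 0.1453, 0.3333) tvec=(-0.0963, -0.1214, 0.8849)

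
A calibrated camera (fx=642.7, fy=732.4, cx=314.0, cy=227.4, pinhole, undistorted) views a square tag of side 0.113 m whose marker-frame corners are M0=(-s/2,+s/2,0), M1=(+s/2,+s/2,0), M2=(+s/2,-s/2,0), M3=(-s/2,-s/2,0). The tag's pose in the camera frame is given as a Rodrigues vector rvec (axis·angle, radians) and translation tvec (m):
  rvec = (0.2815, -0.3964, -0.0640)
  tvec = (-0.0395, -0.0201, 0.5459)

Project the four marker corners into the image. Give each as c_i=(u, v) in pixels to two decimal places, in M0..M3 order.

c0=(205.69, 282.45) c1=(328.24, 261.99) c2=(328.18, 119.91) c3=(197.92, 129.93)

Intrinsics K: fx=642.7, fy=732.4, cx=314.0, cy=227.4
Marker side s = 0.113 m; corners in marker frame (Z=0):
  M0 = (-0.0565, +0.0565, 0)
  M1 = (+0.0565, +0.0565, 0)
  M2 = (+0.0565, -0.0565, 0)
  M3 = (-0.0565, -0.0565, 0)
rvec = (0.2815, -0.3964, -0.0640), |rvec| = θ = 0.49038 rad = 28.097°
Rodrigues: sinθ=0.47096, 1−cosθ=0.11785; R = I + sinθ·[k]× + (1−cosθ)·[k]×²:
    [+0.92099 +0.00678 -0.38953]
    [-0.11615 +0.95916 -0.25792]
    [+0.37187 +0.28279 +0.88416]
t = (-0.0395, -0.0201, 0.5459) m
M0: Pc = R·M0+t = (-0.09115, +0.04065, +0.54087); u = 642.7·(-0.09115)/0.54087 + 314.0 = 205.6852, v = 732.4·(+0.04065)/0.54087 + 227.4 = 282.4518
M1: Pc = R·M1+t = (+0.01292, +0.02753, +0.58289); u = 642.7·(+0.01292)/0.58289 + 314.0 = 328.2446, v = 732.4·(+0.02753)/0.58289 + 227.4 = 261.9915
M2: Pc = R·M2+t = (+0.01215, -0.08085, +0.55093); u = 642.7·(+0.01215)/0.55093 + 314.0 = 328.1769, v = 732.4·(-0.08085)/0.55093 + 227.4 = 119.9130
M3: Pc = R·M3+t = (-0.09192, -0.06773, +0.50891); u = 642.7·(-0.09192)/0.50891 + 314.0 = 197.9164, v = 732.4·(-0.06773)/0.50891 + 227.4 = 129.9264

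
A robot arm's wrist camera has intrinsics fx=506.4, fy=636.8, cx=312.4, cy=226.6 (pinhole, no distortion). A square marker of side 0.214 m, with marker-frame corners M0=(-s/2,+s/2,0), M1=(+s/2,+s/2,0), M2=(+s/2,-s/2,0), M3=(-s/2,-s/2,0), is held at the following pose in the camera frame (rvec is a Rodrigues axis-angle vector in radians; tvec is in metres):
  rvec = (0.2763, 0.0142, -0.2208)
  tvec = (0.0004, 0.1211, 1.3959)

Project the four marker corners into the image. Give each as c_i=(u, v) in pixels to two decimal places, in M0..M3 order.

Intrinsics K: fx=506.4, fy=636.8, cx=312.4, cy=226.6
Marker side s = 0.214 m; corners in marker frame (Z=0):
  M0 = (-0.1070, +0.1070, 0)
  M1 = (+0.1070, +0.1070, 0)
  M2 = (+0.1070, -0.1070, 0)
  M3 = (-0.1070, -0.1070, 0)
rvec = (0.2763, 0.0142, -0.2208), |rvec| = θ = 0.35397 rad = 20.281°
Rodrigues: sinθ=0.34663, 1−cosθ=0.06200; R = I + sinθ·[k]× + (1−cosθ)·[k]×²:
    [+0.97578 +0.21816 -0.01628]
    [-0.21428 +0.93810 -0.27212]
    [-0.04409 +0.26901 +0.96213]
t = (0.0004, 0.1211, 1.3959) m
M0: Pc = R·M0+t = (-0.08067, +0.24440, +1.42940); u = 506.4·(-0.08067)/1.42940 + 312.4 = 283.8224, v = 636.8·(+0.24440)/1.42940 + 226.6 = 335.4825
M1: Pc = R·M1+t = (+0.12815, +0.19855, +1.41997); u = 506.4·(+0.12815)/1.41997 + 312.4 = 358.1023, v = 636.8·(+0.19855)/1.41997 + 226.6 = 315.6417
M2: Pc = R·M2+t = (+0.08147, -0.00220, +1.36240); u = 506.4·(+0.08147)/1.36240 + 312.4 = 342.6804, v = 636.8·(-0.00220)/1.36240 + 226.6 = 225.5695
M3: Pc = R·M3+t = (-0.12735, +0.04365, +1.37183); u = 506.4·(-0.12735)/1.37183 + 312.4 = 265.3894, v = 636.8·(+0.04365)/1.37183 + 226.6 = 246.8624

c0=(283.82, 335.48) c1=(358.10, 315.64) c2=(342.68, 225.57) c3=(265.39, 246.86)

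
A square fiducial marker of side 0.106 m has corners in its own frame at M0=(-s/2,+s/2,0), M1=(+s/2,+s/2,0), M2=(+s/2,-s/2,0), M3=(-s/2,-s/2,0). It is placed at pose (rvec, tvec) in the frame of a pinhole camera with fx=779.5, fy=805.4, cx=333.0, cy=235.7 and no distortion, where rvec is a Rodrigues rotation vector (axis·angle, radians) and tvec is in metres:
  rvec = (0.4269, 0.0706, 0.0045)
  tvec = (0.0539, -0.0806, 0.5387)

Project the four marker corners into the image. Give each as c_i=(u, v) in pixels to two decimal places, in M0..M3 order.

c0=(335.19, 188.06) c1=(483.18, 190.39) c2=(494.33, 35.09) c3=(333.71, 34.70)

Intrinsics K: fx=779.5, fy=805.4, cx=333.0, cy=235.7
Marker side s = 0.106 m; corners in marker frame (Z=0):
  M0 = (-0.0530, +0.0530, 0)
  M1 = (+0.0530, +0.0530, 0)
  M2 = (+0.0530, -0.0530, 0)
  M3 = (-0.0530, -0.0530, 0)
rvec = (0.4269, 0.0706, 0.0045), |rvec| = θ = 0.43272 rad = 24.793°
Rodrigues: sinθ=0.41934, 1−cosθ=0.09217; R = I + sinθ·[k]× + (1−cosθ)·[k]×²:
    [+0.99754 +0.01048 +0.06936]
    [+0.01920 +0.91028 -0.41355]
    [-0.06747 +0.41386 +0.90784]
t = (0.0539, -0.0806, 0.5387) m
M0: Pc = R·M0+t = (+0.00159, -0.03337, +0.56421); u = 779.5·(+0.00159)/0.56421 + 333.0 = 335.1908, v = 805.4·(-0.03337)/0.56421 + 235.7 = 188.0613
M1: Pc = R·M1+t = (+0.10732, -0.03134, +0.55706); u = 779.5·(+0.10732)/0.55706 + 333.0 = 483.1809, v = 805.4·(-0.03134)/0.55706 + 235.7 = 190.3917
M2: Pc = R·M2+t = (+0.10621, -0.12783, +0.51319); u = 779.5·(+0.10621)/0.51319 + 333.0 = 494.3322, v = 805.4·(-0.12783)/0.51319 + 235.7 = 35.0875
M3: Pc = R·M3+t = (+0.00048, -0.12986, +0.52034); u = 779.5·(+0.00048)/0.52034 + 333.0 = 333.7122, v = 805.4·(-0.12986)/0.52034 + 235.7 = 34.6952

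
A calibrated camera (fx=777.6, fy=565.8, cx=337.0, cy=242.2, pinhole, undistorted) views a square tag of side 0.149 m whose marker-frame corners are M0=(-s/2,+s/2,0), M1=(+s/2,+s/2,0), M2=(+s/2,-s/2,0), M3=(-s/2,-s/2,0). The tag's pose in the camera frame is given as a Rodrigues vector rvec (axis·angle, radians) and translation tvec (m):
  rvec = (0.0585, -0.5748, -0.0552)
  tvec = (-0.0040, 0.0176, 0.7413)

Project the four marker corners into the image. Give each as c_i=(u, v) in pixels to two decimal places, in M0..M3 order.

c0=(266.80, 319.89) c1=(397.37, 304.58) c2=(392.84, 197.18) c3=(259.77, 200.26)

Intrinsics K: fx=777.6, fy=565.8, cx=337.0, cy=242.2
Marker side s = 0.149 m; corners in marker frame (Z=0):
  M0 = (-0.0745, +0.0745, 0)
  M1 = (+0.0745, +0.0745, 0)
  M2 = (+0.0745, -0.0745, 0)
  M3 = (-0.0745, -0.0745, 0)
rvec = (0.0585, -0.5748, -0.0552), |rvec| = θ = 0.58040 rad = 33.254°
Rodrigues: sinθ=0.54836, 1−cosθ=0.16376; R = I + sinθ·[k]× + (1−cosθ)·[k]×²:
    [+0.83791 +0.03581 -0.54464]
    [-0.06850 +0.99686 -0.03985]
    [+0.54150 +0.07069 +0.83772]
t = (-0.0040, 0.0176, 0.7413) m
M0: Pc = R·M0+t = (-0.06376, +0.09697, +0.70623); u = 777.6·(-0.06376)/0.70623 + 337.0 = 266.7999, v = 565.8·(+0.09697)/0.70623 + 242.2 = 319.8877
M1: Pc = R·M1+t = (+0.06109, +0.08676, +0.78691); u = 777.6·(+0.06109)/0.78691 + 337.0 = 397.3690, v = 565.8·(+0.08676)/0.78691 + 242.2 = 304.5837
M2: Pc = R·M2+t = (+0.05576, -0.06177, +0.77637); u = 777.6·(+0.05576)/0.77637 + 337.0 = 392.8445, v = 565.8·(-0.06177)/0.77637 + 242.2 = 197.1846
M3: Pc = R·M3+t = (-0.06909, -0.05156, +0.69569); u = 777.6·(-0.06909)/0.69569 + 337.0 = 259.7737, v = 565.8·(-0.05156)/0.69569 + 242.2 = 200.2646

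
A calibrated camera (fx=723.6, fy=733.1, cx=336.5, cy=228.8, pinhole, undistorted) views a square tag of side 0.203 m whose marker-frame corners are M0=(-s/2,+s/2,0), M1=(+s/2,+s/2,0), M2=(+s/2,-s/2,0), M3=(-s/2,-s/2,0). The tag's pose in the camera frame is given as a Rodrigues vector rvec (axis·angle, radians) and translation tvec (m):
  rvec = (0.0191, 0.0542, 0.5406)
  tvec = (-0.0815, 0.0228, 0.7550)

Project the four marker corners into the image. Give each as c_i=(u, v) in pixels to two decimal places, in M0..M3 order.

Intrinsics K: fx=723.6, fy=733.1, cx=336.5, cy=228.8
Marker side s = 0.203 m; corners in marker frame (Z=0):
  M0 = (-0.1015, +0.1015, 0)
  M1 = (+0.1015, +0.1015, 0)
  M2 = (+0.1015, -0.1015, 0)
  M3 = (-0.1015, -0.1015, 0)
rvec = (0.0191, 0.0542, 0.5406), |rvec| = θ = 0.54365 rad = 31.149°
Rodrigues: sinθ=0.51726, 1−cosθ=0.14417; R = I + sinθ·[k]× + (1−cosθ)·[k]×²:
    [+0.85601 -0.51386 +0.05661]
    [+0.51487 +0.85726 -0.00388]
    [-0.04653 +0.03247 +0.99839]
t = (-0.0815, 0.0228, 0.7550) m
M0: Pc = R·M0+t = (-0.22054, +0.05755, +0.76302); u = 723.6·(-0.22054)/0.76302 + 336.5 = 127.3523, v = 733.1·(+0.05755)/0.76302 + 228.8 = 284.0964
M1: Pc = R·M1+t = (-0.04677, +0.16207, +0.75357); u = 723.6·(-0.04677)/0.75357 + 336.5 = 291.5885, v = 733.1·(+0.16207)/0.75357 + 228.8 = 386.4680
M2: Pc = R·M2+t = (+0.05754, -0.01195, +0.74698); u = 723.6·(+0.05754)/0.74698 + 336.5 = 392.2400, v = 733.1·(-0.01195)/0.74698 + 228.8 = 217.0690
M3: Pc = R·M3+t = (-0.11623, -0.11647, +0.75643); u = 723.6·(-0.11623)/0.75643 + 336.5 = 225.3159, v = 733.1·(-0.11647)/0.75643 + 228.8 = 115.9209

c0=(127.35, 284.10) c1=(291.59, 386.47) c2=(392.24, 217.07) c3=(225.32, 115.92)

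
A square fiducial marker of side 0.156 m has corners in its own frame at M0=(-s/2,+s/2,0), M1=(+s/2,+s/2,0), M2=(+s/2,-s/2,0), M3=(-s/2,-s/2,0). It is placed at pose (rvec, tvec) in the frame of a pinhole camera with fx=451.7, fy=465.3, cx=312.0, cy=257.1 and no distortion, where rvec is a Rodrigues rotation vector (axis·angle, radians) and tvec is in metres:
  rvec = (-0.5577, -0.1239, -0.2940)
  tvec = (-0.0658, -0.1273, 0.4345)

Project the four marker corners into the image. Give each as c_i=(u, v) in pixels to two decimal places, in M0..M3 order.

Intrinsics K: fx=451.7, fy=465.3, cx=312.0, cy=257.1
Marker side s = 0.156 m; corners in marker frame (Z=0):
  M0 = (-0.0780, +0.0780, 0)
  M1 = (+0.0780, +0.0780, 0)
  M2 = (+0.0780, -0.0780, 0)
  M3 = (-0.0780, -0.0780, 0)
rvec = (-0.5577, -0.1239, -0.2940), |rvec| = θ = 0.64251 rad = 36.813°
Rodrigues: sinθ=0.59921, 1−cosθ=0.19940; R = I + sinθ·[k]× + (1−cosθ)·[k]×²:
    [+0.95083 +0.30756 -0.03635]
    [-0.24081 +0.80801 +0.53771]
    [+0.19475 -0.50252 +0.84235]
t = (-0.0658, -0.1273, 0.4345) m
M0: Pc = R·M0+t = (-0.11598, -0.04549, +0.38011); u = 451.7·(-0.11598)/0.38011 + 312.0 = 174.1833, v = 465.3·(-0.04549)/0.38011 + 257.1 = 201.4127
M1: Pc = R·M1+t = (+0.03235, -0.08306, +0.41049); u = 451.7·(+0.03235)/0.41049 + 312.0 = 347.6027, v = 465.3·(-0.08306)/0.41049 + 257.1 = 162.9525
M2: Pc = R·M2+t = (-0.01562, -0.20911, +0.48889); u = 451.7·(-0.01562)/0.48889 + 312.0 = 297.5636, v = 465.3·(-0.20911)/0.48889 + 257.1 = 58.0808
M3: Pc = R·M3+t = (-0.16395, -0.17154, +0.45851); u = 451.7·(-0.16395)/0.45851 + 312.0 = 150.4788, v = 465.3·(-0.17154)/0.45851 + 257.1 = 83.0163

c0=(174.18, 201.41) c1=(347.60, 162.95) c2=(297.56, 58.08) c3=(150.48, 83.02)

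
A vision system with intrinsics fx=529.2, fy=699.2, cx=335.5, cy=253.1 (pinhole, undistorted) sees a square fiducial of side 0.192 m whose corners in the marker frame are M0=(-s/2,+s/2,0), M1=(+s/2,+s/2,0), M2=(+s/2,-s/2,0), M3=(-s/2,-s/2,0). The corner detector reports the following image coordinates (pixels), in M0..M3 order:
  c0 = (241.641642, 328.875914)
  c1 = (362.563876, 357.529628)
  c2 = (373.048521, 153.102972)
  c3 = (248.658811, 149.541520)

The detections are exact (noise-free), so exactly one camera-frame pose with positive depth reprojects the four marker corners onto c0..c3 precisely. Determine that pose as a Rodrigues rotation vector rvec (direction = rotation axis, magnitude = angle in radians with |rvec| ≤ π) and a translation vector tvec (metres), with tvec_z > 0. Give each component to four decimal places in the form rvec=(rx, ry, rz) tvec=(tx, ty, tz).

rvec=(0.0512, 0.5067, 0.0794) tvec=(-0.0438, -0.0055, 0.7000)

Intrinsics K: fx=529.2, fy=699.2, cx=335.5, cy=253.1
Marker side s = 0.192 m; corners in marker frame (Z=0):
  M0 = (-0.0960, +0.0960, 0)
  M1 = (+0.0960, +0.0960, 0)
  M2 = (+0.0960, -0.0960, 0)
  M3 = (-0.0960, -0.0960, 0)
Detected image corners:
  c0 = (241.641642, 328.875914) px
  c1 = (362.563876, 357.529628) px
  c2 = (373.048521, 153.102972) px
  c3 = (248.658811, 149.541520) px
Planar DLT: solve 8×8 A·h = b for H (H[2,2]=1):
  H  [+427.48458 -14.92710 +302.37862]
  H  [-85.93584 +1019.29989 +247.63270]
  H  [-0.68933 +0.09806 +1.00000]
B = K⁻¹H; ‖b₁‖=1.428551, ‖b₂‖=1.428551; λ = 2/(‖b₁‖+‖b₂‖) = 0.700010, sign → tz>0 ⇒ λ=+0.700010
r₁ = λ·B[:,0] = (+0.87138,+0.08864,-0.48254); r₂ = λ·B[:,1] = (-0.06326,+0.99563,+0.06864)
r₃ = r₁×r₂ = (+0.48651,-0.02929,+0.87318); SVD([r₁ r₂ r₃]) → R = UVᵀ:
  R  [+0.87138 -0.06326 +0.48651]
  R  [+0.08864 +0.99563 -0.02929]
  R  [-0.48254 +0.06864 +0.87318]
t = (-0.04381, -0.00547, +0.70001) m
tr R = 2.740196; θ = arccos((tr R − 1)/2) = 0.515395 rad = 29.530°
axis k = ((R−Rᵀ)₃₂, (R−Rᵀ)₁₃, (R−Rᵀ)₂₁) / (2 sinθ) = (+0.099344, +0.983049, +0.154093)
rvec = θ·k = (+0.051202, +0.506659, +0.079419)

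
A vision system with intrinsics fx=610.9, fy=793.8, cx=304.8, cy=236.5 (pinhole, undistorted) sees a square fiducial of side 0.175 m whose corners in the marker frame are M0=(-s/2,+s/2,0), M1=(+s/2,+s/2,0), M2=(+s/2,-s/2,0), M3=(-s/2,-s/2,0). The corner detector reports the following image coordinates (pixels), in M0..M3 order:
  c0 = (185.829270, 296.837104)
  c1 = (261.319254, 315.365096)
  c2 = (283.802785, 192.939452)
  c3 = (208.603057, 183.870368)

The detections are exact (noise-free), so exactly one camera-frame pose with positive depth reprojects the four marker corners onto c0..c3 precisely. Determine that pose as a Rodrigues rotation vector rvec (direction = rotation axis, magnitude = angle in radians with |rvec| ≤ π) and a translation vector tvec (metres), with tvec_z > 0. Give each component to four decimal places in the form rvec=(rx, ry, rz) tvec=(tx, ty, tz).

rvec=(-0.2316, 0.5109, 0.1729) tvec=(-0.1325, 0.0139, 1.1370)

Intrinsics K: fx=610.9, fy=793.8, cx=304.8, cy=236.5
Marker side s = 0.175 m; corners in marker frame (Z=0):
  M0 = (-0.0875, +0.0875, 0)
  M1 = (+0.0875, +0.0875, 0)
  M2 = (+0.0875, -0.0875, 0)
  M3 = (-0.0875, -0.0875, 0)
Detected image corners:
  c0 = (185.829270, 296.837104) px
  c1 = (261.319254, 315.365096) px
  c2 = (283.802785, 192.939452) px
  c3 = (208.603057, 183.870368) px
Planar DLT: solve 8×8 A·h = b for H (H[2,2]=1):
  H  [+326.91498 -165.62877 +233.58744]
  H  [-30.58668 +633.30608 +246.19115]
  H  [-0.44113 -0.15450 +1.00000]
B = K⁻¹H; ‖b₁‖=0.879544, ‖b₂‖=0.879544; λ = 2/(‖b₁‖+‖b₂‖) = 1.136953, sign → tz>0 ⇒ λ=+1.136953
r₁ = λ·B[:,0] = (+0.85866,+0.10562,-0.50154); r₂ = λ·B[:,1] = (-0.22061,+0.95941,-0.17566)
r₃ = r₁×r₂ = (+0.46263,+0.26148,+0.84711); SVD([r₁ r₂ r₃]) → R = UVᵀ:
  R  [+0.85866 -0.22061 +0.46263]
  R  [+0.10562 +0.95941 +0.26148]
  R  [-0.50154 -0.17566 +0.84711]
t = (-0.13253, +0.01388, +1.13695) m
tr R = 2.665189; θ = arccos((tr R − 1)/2) = 0.587021 rad = 33.634°
axis k = ((R−Rᵀ)₃₂, (R−Rᵀ)₁₃, (R−Rᵀ)₂₁) / (2 sinθ) = (-0.394610, +0.870378, +0.294492)
rvec = θ·k = (-0.231644, +0.510930, +0.172873)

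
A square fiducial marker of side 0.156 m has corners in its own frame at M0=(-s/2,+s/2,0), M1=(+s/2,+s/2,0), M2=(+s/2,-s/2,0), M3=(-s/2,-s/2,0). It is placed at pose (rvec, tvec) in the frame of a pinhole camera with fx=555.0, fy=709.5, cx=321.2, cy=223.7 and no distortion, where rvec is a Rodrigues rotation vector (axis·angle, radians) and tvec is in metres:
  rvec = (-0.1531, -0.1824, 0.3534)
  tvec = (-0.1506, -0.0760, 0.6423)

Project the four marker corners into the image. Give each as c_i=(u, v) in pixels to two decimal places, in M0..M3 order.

Intrinsics K: fx=555.0, fy=709.5, cx=321.2, cy=223.7
Marker side s = 0.156 m; corners in marker frame (Z=0):
  M0 = (-0.0780, +0.0780, 0)
  M1 = (+0.0780, +0.0780, 0)
  M2 = (+0.0780, -0.0780, 0)
  M3 = (-0.0780, -0.0780, 0)
rvec = (-0.1531, -0.1824, 0.3534), |rvec| = θ = 0.42615 rad = 24.416°
Rodrigues: sinθ=0.41337, 1−cosθ=0.08943; R = I + sinθ·[k]× + (1−cosθ)·[k]×²:
    [+0.92211 -0.32905 -0.20358]
    [+0.35655 +0.92695 +0.11676]
    [+0.15028 -0.18025 +0.97207]
t = (-0.1506, -0.0760, 0.6423) m
M0: Pc = R·M0+t = (-0.24819, -0.03151, +0.61652); u = 555.0·(-0.24819)/0.61652 + 321.2 = 97.7750, v = 709.5·(-0.03151)/0.61652 + 223.7 = 187.4388
M1: Pc = R·M1+t = (-0.10434, +0.02411, +0.63996); u = 555.0·(-0.10434)/0.63996 + 321.2 = 230.7113, v = 709.5·(+0.02411)/0.63996 + 223.7 = 250.4334
M2: Pc = R·M2+t = (-0.05301, -0.12049, +0.66808); u = 555.0·(-0.05301)/0.66808 + 321.2 = 277.1628, v = 709.5·(-0.12049)/0.66808 + 223.7 = 95.7391
M3: Pc = R·M3+t = (-0.19686, -0.17611, +0.64464); u = 555.0·(-0.19686)/0.64464 + 321.2 = 151.7147, v = 709.5·(-0.17611)/0.64464 + 223.7 = 29.8665

c0=(97.77, 187.44) c1=(230.71, 250.43) c2=(277.16, 95.74) c3=(151.71, 29.87)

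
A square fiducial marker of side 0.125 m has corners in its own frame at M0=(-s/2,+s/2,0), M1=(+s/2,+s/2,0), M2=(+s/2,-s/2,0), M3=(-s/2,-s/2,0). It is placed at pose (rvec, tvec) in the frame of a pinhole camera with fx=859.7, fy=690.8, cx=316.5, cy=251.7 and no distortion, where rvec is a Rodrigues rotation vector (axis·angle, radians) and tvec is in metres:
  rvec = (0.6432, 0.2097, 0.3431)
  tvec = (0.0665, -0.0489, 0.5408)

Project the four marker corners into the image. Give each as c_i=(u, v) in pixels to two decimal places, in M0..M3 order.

Intrinsics K: fx=859.7, fy=690.8, cx=316.5, cy=251.7
Marker side s = 0.125 m; corners in marker frame (Z=0):
  M0 = (-0.0625, +0.0625, 0)
  M1 = (+0.0625, +0.0625, 0)
  M2 = (+0.0625, -0.0625, 0)
  M3 = (-0.0625, -0.0625, 0)
rvec = (0.6432, 0.2097, 0.3431), |rvec| = θ = 0.75855 rad = 43.462°
Rodrigues: sinθ=0.68787, 1−cosθ=0.27417; R = I + sinθ·[k]× + (1−cosθ)·[k]×²:
    [+0.92296 -0.24686 +0.29531]
    [+0.37540 +0.74679 -0.54899]
    [-0.08501 +0.61755 +0.78192]
t = (0.0665, -0.0489, 0.5408) m
M0: Pc = R·M0+t = (-0.00661, -0.02569, +0.58471); u = 859.7·(-0.00661)/0.58471 + 316.5 = 306.7757, v = 690.8·(-0.02569)/0.58471 + 251.7 = 221.3510
M1: Pc = R·M1+t = (+0.10876, +0.02124, +0.57408); u = 859.7·(+0.10876)/0.57408 + 316.5 = 479.3637, v = 690.8·(+0.02124)/0.57408 + 251.7 = 277.2541
M2: Pc = R·M2+t = (+0.13961, -0.07211, +0.49689); u = 859.7·(+0.13961)/0.49689 + 316.5 = 558.0544, v = 690.8·(-0.07211)/0.49689 + 251.7 = 151.4467
M3: Pc = R·M3+t = (+0.02424, -0.11904, +0.50752); u = 859.7·(+0.02424)/0.50752 + 316.5 = 357.5680, v = 690.8·(-0.11904)/0.50752 + 251.7 = 89.6748

c0=(306.78, 221.35) c1=(479.36, 277.25) c2=(558.05, 151.45) c3=(357.57, 89.67)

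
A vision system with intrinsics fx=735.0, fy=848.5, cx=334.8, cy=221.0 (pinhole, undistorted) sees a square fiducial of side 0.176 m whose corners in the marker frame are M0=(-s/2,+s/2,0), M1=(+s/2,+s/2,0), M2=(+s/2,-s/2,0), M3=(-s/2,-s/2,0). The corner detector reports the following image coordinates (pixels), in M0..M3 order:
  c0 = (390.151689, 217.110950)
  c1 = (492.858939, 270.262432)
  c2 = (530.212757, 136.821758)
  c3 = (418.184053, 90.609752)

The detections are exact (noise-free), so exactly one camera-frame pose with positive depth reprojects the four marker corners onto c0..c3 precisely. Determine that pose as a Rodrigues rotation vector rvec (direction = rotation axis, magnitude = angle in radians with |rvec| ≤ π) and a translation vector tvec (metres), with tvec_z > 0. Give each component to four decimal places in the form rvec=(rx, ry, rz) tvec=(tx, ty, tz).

rvec=(0.3225, 0.5635, 0.3164) tvec=(0.1737, -0.0515, 1.0596)

Intrinsics K: fx=735.0, fy=848.5, cx=334.8, cy=221.0
Marker side s = 0.176 m; corners in marker frame (Z=0):
  M0 = (-0.0880, +0.0880, 0)
  M1 = (+0.0880, +0.0880, 0)
  M2 = (+0.0880, -0.0880, 0)
  M3 = (-0.0880, -0.0880, 0)
Detected image corners:
  c0 = (390.151689, 217.110950) px
  c1 = (492.858939, 270.262432) px
  c2 = (530.212757, 136.821758) px
  c3 = (418.184053, 90.609752) px
Planar DLT: solve 8×8 A·h = b for H (H[2,2]=1):
  H  [+407.46169 -20.30981 +455.25362]
  H  [+204.16315 +801.88032 +179.79164]
  H  [-0.44064 +0.35911 +1.00000]
B = K⁻¹H; ‖b₁‖=0.943723, ‖b₂‖=0.943723; λ = 2/(‖b₁‖+‖b₂‖) = 1.059633, sign → tz>0 ⇒ λ=+1.059633
r₁ = λ·B[:,0] = (+0.80011,+0.37658,-0.46691); r₂ = λ·B[:,1] = (-0.20261,+0.90230,+0.38053)
r₃ = r₁×r₂ = (+0.56459,-0.20986,+0.79824); SVD([r₁ r₂ r₃]) → R = UVᵀ:
  R  [+0.80011 -0.20261 +0.56459]
  R  [+0.37658 +0.90230 -0.20986]
  R  [-0.46691 +0.38053 +0.79824]
t = (+0.17366, -0.05146, +1.05963) m
tr R = 2.500657; θ = arccos((tr R − 1)/2) = 0.722238 rad = 41.381°
axis k = ((R−Rᵀ)₃₂, (R−Rᵀ)₁₃, (R−Rᵀ)₂₁) / (2 sinθ) = (+0.446541, +0.780187, +0.438074)
rvec = θ·k = (+0.322509, +0.563480, +0.316394)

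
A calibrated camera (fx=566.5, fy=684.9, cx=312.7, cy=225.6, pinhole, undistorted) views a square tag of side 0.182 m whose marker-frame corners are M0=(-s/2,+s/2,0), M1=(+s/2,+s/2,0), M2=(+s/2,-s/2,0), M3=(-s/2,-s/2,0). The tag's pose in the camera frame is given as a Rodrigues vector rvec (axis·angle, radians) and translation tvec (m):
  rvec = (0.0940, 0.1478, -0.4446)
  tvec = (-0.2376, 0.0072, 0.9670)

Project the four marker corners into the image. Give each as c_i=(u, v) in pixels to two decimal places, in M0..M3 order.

Intrinsics K: fx=566.5, fy=684.9, cx=312.7, cy=225.6
Marker side s = 0.182 m; corners in marker frame (Z=0):
  M0 = (-0.0910, +0.0910, 0)
  M1 = (+0.0910, +0.0910, 0)
  M2 = (+0.0910, -0.0910, 0)
  M3 = (-0.0910, -0.0910, 0)
rvec = (0.0940, 0.1478, -0.4446), |rvec| = θ = 0.47786 rad = 27.379°
Rodrigues: sinθ=0.45988, 1−cosθ=0.11202; R = I + sinθ·[k]× + (1−cosθ)·[k]×²:
    [+0.89232 +0.43469 +0.12174]
    [-0.42106 +0.89870 -0.12270]
    [-0.16274 +0.05823 +0.98495]
t = (-0.2376, 0.0072, 0.9670) m
M0: Pc = R·M0+t = (-0.27924, +0.12730, +0.98711); u = 566.5·(-0.27924)/0.98711 + 312.7 = 152.4421, v = 684.9·(+0.12730)/0.98711 + 225.6 = 313.9248
M1: Pc = R·M1+t = (-0.11684, +0.05067, +0.95749); u = 566.5·(-0.11684)/0.95749 + 312.7 = 243.5698, v = 684.9·(+0.05067)/0.95749 + 225.6 = 261.8414
M2: Pc = R·M2+t = (-0.19596, -0.11290, +0.94689); u = 566.5·(-0.19596)/0.94689 + 312.7 = 195.4649, v = 684.9·(-0.11290)/0.94689 + 225.6 = 143.9396
M3: Pc = R·M3+t = (-0.35836, -0.03627, +0.97651); u = 566.5·(-0.35836)/0.97651 + 312.7 = 104.8074, v = 684.9·(-0.03627)/0.97651 + 225.6 = 200.1644

c0=(152.44, 313.92) c1=(243.57, 261.84) c2=(195.46, 143.94) c3=(104.81, 200.16)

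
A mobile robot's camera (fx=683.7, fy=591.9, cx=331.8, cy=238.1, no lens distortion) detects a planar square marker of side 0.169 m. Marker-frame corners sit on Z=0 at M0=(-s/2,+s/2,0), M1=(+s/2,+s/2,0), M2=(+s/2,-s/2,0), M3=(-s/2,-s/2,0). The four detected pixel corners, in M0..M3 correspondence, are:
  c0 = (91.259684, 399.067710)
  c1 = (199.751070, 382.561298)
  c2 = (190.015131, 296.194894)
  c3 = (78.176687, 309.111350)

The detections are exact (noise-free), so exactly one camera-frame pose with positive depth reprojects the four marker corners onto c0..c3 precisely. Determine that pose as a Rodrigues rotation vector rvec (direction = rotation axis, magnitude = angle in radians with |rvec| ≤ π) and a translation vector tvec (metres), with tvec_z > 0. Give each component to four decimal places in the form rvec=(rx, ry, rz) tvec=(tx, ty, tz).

rvec=(0.1553, -0.3011, -0.0852) tvec=(-0.3021, 0.1995, 1.0832)

Intrinsics K: fx=683.7, fy=591.9, cx=331.8, cy=238.1
Marker side s = 0.169 m; corners in marker frame (Z=0):
  M0 = (-0.0845, +0.0845, 0)
  M1 = (+0.0845, +0.0845, 0)
  M2 = (+0.0845, -0.0845, 0)
  M3 = (-0.0845, -0.0845, 0)
Detected image corners:
  c0 = (91.259684, 399.067710) px
  c1 = (199.751070, 382.561298) px
  c2 = (190.015131, 296.194894) px
  c3 = (78.176687, 309.111350) px
Planar DLT: solve 8×8 A·h = b for H (H[2,2]=1):
  H  [+688.97120 +88.56533 +141.11370]
  H  [+5.16418 +574.19608 +347.13515]
  H  [+0.26634 +0.15219 +1.00000]
B = K⁻¹H; ‖b₁‖=0.923203, ‖b₂‖=0.923203; λ = 2/(‖b₁‖+‖b₂‖) = 1.083185, sign → tz>0 ⇒ λ=+1.083185
r₁ = λ·B[:,0] = (+0.95153,-0.10660,+0.28850); r₂ = λ·B[:,1] = (+0.06031,+0.98447,+0.16485)
r₃ = r₁×r₂ = (-0.30159,-0.13946,+0.94318); SVD([r₁ r₂ r₃]) → R = UVᵀ:
  R  [+0.95153 +0.06031 -0.30159]
  R  [-0.10660 +0.98447 -0.13946]
  R  [+0.28850 +0.16485 +0.94318]
t = (-0.30210, +0.19954, +1.08319) m
tr R = 2.879181; θ = arccos((tr R − 1)/2) = 0.349364 rad = 20.017°
axis k = ((R−Rᵀ)₃₂, (R−Rᵀ)₁₃, (R−Rᵀ)₂₁) / (2 sinθ) = (+0.444512, -0.861954, -0.243812)
rvec = θ·k = (+0.155297, -0.301136, -0.085179)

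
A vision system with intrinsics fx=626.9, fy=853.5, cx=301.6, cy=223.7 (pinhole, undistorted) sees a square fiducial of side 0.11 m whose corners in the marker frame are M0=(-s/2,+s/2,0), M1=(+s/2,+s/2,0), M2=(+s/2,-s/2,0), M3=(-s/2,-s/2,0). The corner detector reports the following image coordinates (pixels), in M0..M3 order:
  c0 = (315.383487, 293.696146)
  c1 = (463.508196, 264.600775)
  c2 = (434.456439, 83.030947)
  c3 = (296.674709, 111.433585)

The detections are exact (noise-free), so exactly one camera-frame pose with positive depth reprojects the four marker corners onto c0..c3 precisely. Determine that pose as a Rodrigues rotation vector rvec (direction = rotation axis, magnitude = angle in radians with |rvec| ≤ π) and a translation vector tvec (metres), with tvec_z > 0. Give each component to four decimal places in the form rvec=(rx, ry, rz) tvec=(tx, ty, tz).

rvec=(-0.3124, 0.0551, -0.1397) tvec=(0.0575, -0.0217, 0.4795)

Intrinsics K: fx=626.9, fy=853.5, cx=301.6, cy=223.7
Marker side s = 0.11 m; corners in marker frame (Z=0):
  M0 = (-0.0550, +0.0550, 0)
  M1 = (+0.0550, +0.0550, 0)
  M2 = (+0.0550, -0.0550, 0)
  M3 = (-0.0550, -0.0550, 0)
Detected image corners:
  c0 = (315.383487, 293.696146) px
  c1 = (463.508196, 264.600775) px
  c2 = (434.456439, 83.030947) px
  c3 = (296.674709, 111.433585) px
Planar DLT: solve 8×8 A·h = b for H (H[2,2]=1):
  H  [+1272.40433 -27.12508 +376.81563]
  H  [-273.95404 +1532.13703 +185.00970]
  H  [-0.06755 -0.64646 +1.00000]
B = K⁻¹H; ‖b₁‖=2.085448, ‖b₂‖=2.085448; λ = 2/(‖b₁‖+‖b₂‖) = 0.479513, sign → tz>0 ⇒ λ=+0.479513
r₁ = λ·B[:,0] = (+0.98884,-0.14542,-0.03239); r₂ = λ·B[:,1] = (+0.12839,+0.94203,-0.30999)
r₃ = r₁×r₂ = (+0.07559,+0.30237,+0.95019); SVD([r₁ r₂ r₃]) → R = UVᵀ:
  R  [+0.98884 +0.12839 +0.07559]
  R  [-0.14542 +0.94203 +0.30237]
  R  [-0.03239 -0.30999 +0.95019]
t = (+0.05753, -0.02174, +0.47951) m
tr R = 2.881060; θ = arccos((tr R − 1)/2) = 0.346609 rad = 19.859°
axis k = ((R−Rᵀ)₃₂, (R−Rᵀ)₁₃, (R−Rᵀ)₂₁) / (2 sinθ) = (-0.901293, +0.158929, -0.403005)
rvec = θ·k = (-0.312397, +0.055086, -0.139685)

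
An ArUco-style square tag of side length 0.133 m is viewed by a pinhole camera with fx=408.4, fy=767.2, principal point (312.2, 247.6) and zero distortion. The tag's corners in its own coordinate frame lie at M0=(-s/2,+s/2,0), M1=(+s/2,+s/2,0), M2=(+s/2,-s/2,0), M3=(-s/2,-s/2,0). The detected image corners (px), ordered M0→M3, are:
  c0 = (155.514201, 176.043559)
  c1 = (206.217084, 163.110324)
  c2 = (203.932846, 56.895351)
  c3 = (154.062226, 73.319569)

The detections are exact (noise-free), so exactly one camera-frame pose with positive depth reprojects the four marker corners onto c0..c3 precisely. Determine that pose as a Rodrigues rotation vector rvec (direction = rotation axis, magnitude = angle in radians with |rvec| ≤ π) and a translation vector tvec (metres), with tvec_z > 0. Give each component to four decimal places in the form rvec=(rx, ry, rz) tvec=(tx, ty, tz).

rvec=(-0.0996, 0.2620, -0.0820) tvec=(-0.3090, -0.1618, 0.9509)

Intrinsics K: fx=408.4, fy=767.2, cx=312.2, cy=247.6
Marker side s = 0.133 m; corners in marker frame (Z=0):
  M0 = (-0.0665, +0.0665, 0)
  M1 = (+0.0665, +0.0665, 0)
  M2 = (+0.0665, -0.0665, 0)
  M3 = (-0.0665, -0.0665, 0)
Detected image corners:
  c0 = (155.514201, 176.043559) px
  c1 = (206.217084, 163.110324) px
  c2 = (203.932846, 56.895351) px
  c3 = (154.062226, 73.319569) px
Planar DLT: solve 8×8 A·h = b for H (H[2,2]=1):
  H  [+329.96924 -6.61318 +179.47748]
  H  [-141.83650 +771.81497 +117.07493]
  H  [-0.26734 -0.11451 +1.00000]
B = K⁻¹H; ‖b₁‖=1.051660, ‖b₂‖=1.051660; λ = 2/(‖b₁‖+‖b₂‖) = 0.950878, sign → tz>0 ⇒ λ=+0.950878
r₁ = λ·B[:,0] = (+0.96259,-0.09375,-0.25421); r₂ = λ·B[:,1] = (+0.06784,+0.99174,-0.10888)
r₃ = r₁×r₂ = (+0.26231,+0.08756,+0.96100); SVD([r₁ r₂ r₃]) → R = UVᵀ:
  R  [+0.96259 +0.06784 +0.26231]
  R  [-0.09375 +0.99174 +0.08756]
  R  [-0.25421 -0.10888 +0.96100]
t = (-0.30902, -0.16177, +0.95088) m
tr R = 2.915333; θ = arccos((tr R − 1)/2) = 0.292012 rad = 16.731°
axis k = ((R−Rᵀ)₃₂, (R−Rᵀ)₁₃, (R−Rᵀ)₂₁) / (2 sinθ) = (-0.341197, +0.897115, -0.280657)
rvec = θ·k = (-0.099634, +0.261968, -0.081955)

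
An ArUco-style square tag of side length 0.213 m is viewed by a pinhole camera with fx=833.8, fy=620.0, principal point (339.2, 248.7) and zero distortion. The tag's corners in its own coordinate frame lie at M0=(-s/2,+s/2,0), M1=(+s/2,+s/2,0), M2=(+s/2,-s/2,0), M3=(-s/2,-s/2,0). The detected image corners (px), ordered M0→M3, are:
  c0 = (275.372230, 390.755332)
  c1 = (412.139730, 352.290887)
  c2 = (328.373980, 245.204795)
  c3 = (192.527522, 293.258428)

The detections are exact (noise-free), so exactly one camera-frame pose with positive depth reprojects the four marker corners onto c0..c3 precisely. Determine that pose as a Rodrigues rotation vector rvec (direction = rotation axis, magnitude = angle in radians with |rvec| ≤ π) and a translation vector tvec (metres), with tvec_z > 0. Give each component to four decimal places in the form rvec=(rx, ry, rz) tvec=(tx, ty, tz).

rvec=(0.2999, 0.3393, -0.4754) tvec=(-0.0497, 0.1265, 1.0662)

Intrinsics K: fx=833.8, fy=620.0, cx=339.2, cy=248.7
Marker side s = 0.213 m; corners in marker frame (Z=0):
  M0 = (-0.1065, +0.1065, 0)
  M1 = (+0.1065, +0.1065, 0)
  M2 = (+0.1065, -0.1065, 0)
  M3 = (-0.1065, -0.1065, 0)
Detected image corners:
  c0 = (275.372230, 390.755332) px
  c1 = (412.139730, 352.290887) px
  c2 = (328.373980, 245.204795) px
  c3 = (192.527522, 293.258428) px
Planar DLT: solve 8×8 A·h = b for H (H[2,2]=1):
  H  [+531.10932 +447.97627 +300.32389]
  H  [-318.10072 +539.77788 +322.23443]
  H  [-0.36038 +0.18853 +1.00000]
B = K⁻¹H; ‖b₁‖=0.937909, ‖b₂‖=0.937909; λ = 2/(‖b₁‖+‖b₂‖) = 1.066201, sign → tz>0 ⇒ λ=+1.066201
r₁ = λ·B[:,0] = (+0.83546,-0.39290,-0.38424); r₂ = λ·B[:,1] = (+0.49107,+0.84761,+0.20101)
r₃ = r₁×r₂ = (+0.24671,-0.35662,+0.90109); SVD([r₁ r₂ r₃]) → R = UVᵀ:
  R  [+0.83546 +0.49107 +0.24671]
  R  [-0.39290 +0.84761 -0.35662]
  R  [-0.38424 +0.20101 +0.90109]
t = (-0.04971, +0.12646, +1.06620) m
tr R = 2.584156; θ = arccos((tr R − 1)/2) = 0.656590 rad = 37.620°
axis k = ((R−Rᵀ)₃₂, (R−Rᵀ)₁₃, (R−Rᵀ)₂₁) / (2 sinθ) = (+0.456759, +0.516818, -0.724065)
rvec = θ·k = (+0.299904, +0.339338, -0.475414)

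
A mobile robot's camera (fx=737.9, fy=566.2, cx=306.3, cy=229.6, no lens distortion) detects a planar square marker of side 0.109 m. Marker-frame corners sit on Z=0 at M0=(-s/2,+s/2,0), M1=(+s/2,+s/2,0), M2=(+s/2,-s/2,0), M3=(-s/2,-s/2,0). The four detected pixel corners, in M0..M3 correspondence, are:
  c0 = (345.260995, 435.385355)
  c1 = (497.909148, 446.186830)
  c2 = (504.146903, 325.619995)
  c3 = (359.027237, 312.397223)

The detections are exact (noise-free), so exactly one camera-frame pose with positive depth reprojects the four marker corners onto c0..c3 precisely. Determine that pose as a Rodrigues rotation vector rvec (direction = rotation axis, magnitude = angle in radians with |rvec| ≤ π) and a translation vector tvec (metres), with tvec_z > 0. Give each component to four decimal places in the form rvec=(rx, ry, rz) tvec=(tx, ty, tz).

Intrinsics K: fx=737.9, fy=566.2, cx=306.3, cy=229.6
Marker side s = 0.109 m; corners in marker frame (Z=0):
  M0 = (-0.0545, +0.0545, 0)
  M1 = (+0.0545, +0.0545, 0)
  M2 = (+0.0545, -0.0545, 0)
  M3 = (-0.0545, -0.0545, 0)
Detected image corners:
  c0 = (345.260995, 435.385355) px
  c1 = (497.909148, 446.186830) px
  c2 = (504.146903, 325.619995) px
  c3 = (359.027237, 312.397223) px
Planar DLT: solve 8×8 A·h = b for H (H[2,2]=1):
  H  [+1461.75741 -282.73632 +427.62798]
  H  [+196.58607 +946.63431 +378.48262]
  H  [+0.22667 -0.44868 +1.00000]
B = K⁻¹H; ‖b₁‖=1.917515, ‖b₂‖=1.917515; λ = 2/(‖b₁‖+‖b₂‖) = 0.521508, sign → tz>0 ⇒ λ=+0.521508
r₁ = λ·B[:,0] = (+0.98402,+0.13313,+0.11821); r₂ = λ·B[:,1] = (-0.10269,+0.96680,-0.23399)
r₃ = r₁×r₂ = (-0.14544,+0.21811,+0.96503); SVD([r₁ r₂ r₃]) → R = UVᵀ:
  R  [+0.98402 -0.10269 -0.14544]
  R  [+0.13313 +0.96680 +0.21811]
  R  [+0.11821 -0.23399 +0.96503]
t = (+0.08575, +0.13713, +0.52151) m
tr R = 2.915849; θ = arccos((tr R − 1)/2) = 0.291115 rad = 16.680°
axis k = ((R−Rᵀ)₃₂, (R−Rᵀ)₁₃, (R−Rᵀ)₂₁) / (2 sinθ) = (-0.787582, -0.459285, +0.410819)
rvec = θ·k = (-0.229277, -0.133705, +0.119596)

rvec=(-0.2293, -0.1337, 0.1196) tvec=(0.0857, 0.1371, 0.5215)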